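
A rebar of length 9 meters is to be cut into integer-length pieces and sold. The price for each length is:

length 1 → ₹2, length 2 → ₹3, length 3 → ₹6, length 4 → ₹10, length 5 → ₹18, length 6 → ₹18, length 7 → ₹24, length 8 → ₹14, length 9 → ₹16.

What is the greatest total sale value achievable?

28

Consider every possible first cut. best[k] is the best of p[i]+best[k−i] over all sellable i≤k.
best[1] = 2
best[2] = 4  (first piece 1, then best[1]=2)
best[3] = 6  (first piece 1, then best[2]=4)
best[4] = 10
best[5] = 18
best[6] = 20  (first piece 1, then best[5]=18)
best[7] = 24
best[8] = 26  (first piece 1, then best[7]=24)
best[9] = 28  (first piece 1, then best[8]=26)
One optimal cutting: 7 + 1 + 1 → ₹24 + ₹2 + ₹2 = ₹28.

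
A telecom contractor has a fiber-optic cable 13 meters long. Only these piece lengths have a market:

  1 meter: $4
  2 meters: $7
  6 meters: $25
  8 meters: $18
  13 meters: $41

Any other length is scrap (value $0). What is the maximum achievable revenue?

54

Let f[k] be the best obtainable value from length k. For each k, try every first piece i and keep the best of price[i] + f[k−i].
f[1] = 4
f[2] = max(4+4, 7+0) = 8
f[3] = max(4+8, 7+4) = 12
f[4] = max(4+12, 7+8) = 16
f[5] = max(4+16, 7+12) = 20
f[6] = max(4+20, 7+16, 25+0) = 25
f[7] = max(4+25, 7+20, 25+4) = 29
f[8] = max(4+29, 7+25, 25+8, 18+0) = 33
f[9] = max(4+33, 7+29, 25+12, 18+4) = 37
f[10] = max(4+37, 7+33, 25+16, 18+8) = 41
f[11] = max(4+41, 7+37, 25+20, 18+12) = 45
f[12] = max(4+45, 7+41, 25+25, 18+16) = 50
f[13] = max(4+50, 7+45, 25+29, 18+20, 41+0) = 54
One optimal cutting: 6 + 6 + 1 → $54.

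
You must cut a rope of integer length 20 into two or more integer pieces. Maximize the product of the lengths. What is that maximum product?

1458

Define P[k] = max over 1≤i<k of i · max(k−i, P[k−i]); the inner max lets the remainder stay uncut if that's better.
P[2] = 1·max(1,0) = 1·1 = 1
P[3] = max(1·2, 2·1) = 2
P[4] = max(1·3, 2·2, 3·1) = 4
P[5] = max(1·4, 2·3, 3·2, 4·1) = 6
P[6] = max(1·6, 2·4, 3·3, 4·2, 5·1) = 9
P[7] = max(1·9, 2·6, 3·4, 4·3, 5·2, 6·1) = 12
P[8] = max(1·12, 2·9, 3·6, …, 6·2, 7·1) = 18
P[9] = max(1·18, 2·12, 3·9, …, 7·2, 8·1) = 27
P[10] = max(1·27, 2·18, 3·12, …, 8·2, 9·1) = 36
P[11] = max(1·36, 2·27, 3·18, …, 9·2, 10·1) = 54
P[12] = max(1·54, 2·36, 3·27, …, 10·2, 11·1) = 81
P[13] = max(1·81, 2·54, 3·36, …, 11·2, 12·1) = 108
P[14] = max(1·108, 2·81, 3·54, …, 12·2, 13·1) = 162
P[15] = max(1·162, 2·108, 3·81, …, 13·2, 14·1) = 243
P[16] = max(1·243, 2·162, 3·108, …, 14·2, 15·1) = 324
P[17] = max(1·324, 2·243, 3·162, …, 15·2, 16·1) = 486
P[18] = max(1·486, 2·324, 3·243, …, 16·2, 17·1) = 729
P[19] = max(1·729, 2·486, 3·324, …, 17·2, 18·1) = 972
P[20] = max(1·972, 2·729, 3·486, …, 18·2, 19·1) = 1458
One optimal split: 3 + 3 + 3 + 3 + 3 + 3 + 2; product 3·3·3·3·3·3·2 = 1458.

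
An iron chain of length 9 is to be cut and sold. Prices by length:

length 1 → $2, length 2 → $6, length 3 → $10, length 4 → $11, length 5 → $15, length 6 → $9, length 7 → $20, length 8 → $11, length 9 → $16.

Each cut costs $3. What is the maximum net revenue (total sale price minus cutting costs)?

24

Build v[k] bottom-up: v[k] = max over allowed piece i of (p[i] + v[k−i]) − 3 per cut.
v[1] = 2
v[2] = 6
v[3] = 10
v[4] = 11
v[5] = 15
v[6] = 17  (first piece 3, then v[3]=10)
v[7] = 20
v[8] = 22  (first piece 3, then v[5]=15)
v[9] = 24  (first piece 3, then v[6]=17)
One optimal plan: pieces 3 + 3 + 3 (2 cuts) → $30 − $6 = $24.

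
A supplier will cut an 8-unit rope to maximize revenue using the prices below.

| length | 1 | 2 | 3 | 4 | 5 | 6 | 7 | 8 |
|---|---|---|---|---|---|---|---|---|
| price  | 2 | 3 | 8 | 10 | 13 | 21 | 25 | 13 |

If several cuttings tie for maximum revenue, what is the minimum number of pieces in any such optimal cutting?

Build r[k] bottom-up: r[k] = max over allowed piece i of (p[i] + r[k−i]).
r[1] = 2
r[2] = 4  (first piece 1, then r[1]=2)
r[3] = 8
r[4] = 10  (first piece 1, then r[3]=8)
r[5] = 13
r[6] = 21
r[7] = 25
r[8] = 27  (first piece 1, then r[7]=25)
Maximum revenue is 27.
Now minimize piece count subject to staying optimal: for each k, pieces[k] = 1 + min over i with p[i]+r[k−i]=r[k] of pieces[k−i].
pieces[5] = 1
pieces[6] = 1
pieces[7] = 1
pieces[8] = 2

2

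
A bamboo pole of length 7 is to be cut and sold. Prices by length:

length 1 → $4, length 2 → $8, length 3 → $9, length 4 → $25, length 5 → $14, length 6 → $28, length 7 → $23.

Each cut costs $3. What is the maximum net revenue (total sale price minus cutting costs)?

Build v[k] bottom-up: v[k] = max over allowed piece i of (p[i] + v[k−i]) − 3 per cut.
v[1] = 4
v[2] = max(4+4-3, 8+0) = 8
v[3] = max(4+8-3, 8+4-3, 9+0) = 9
v[4] = max(4+9-3, 8+8-3, 9+4-3, 25+0) = 25
v[5] = max(4+25-3, 8+9-3, 9+8-3, 25+4-3, 14+0) = 26
v[6] = max(4+26-3, 8+25-3, 9+9-3, 25+8-3, 14+4-3, 28+0) = 30
v[7] = max(4+30-3, 8+26-3, 9+25-3, …, 28+4-3, 23+0) = 31
One optimal plan: pieces 4 + 2 + 1 (2 cuts) → $37 − $6 = $31.

31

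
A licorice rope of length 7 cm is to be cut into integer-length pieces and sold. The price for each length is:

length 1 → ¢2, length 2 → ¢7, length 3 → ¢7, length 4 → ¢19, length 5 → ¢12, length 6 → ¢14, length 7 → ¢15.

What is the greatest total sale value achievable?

Build R[k] bottom-up: R[k] = max over allowed piece i of (p[i] + R[k−i]).
R[1] = 2
R[2] = 7
R[3] = 9  (first piece 1, then R[2]=7)
R[4] = 19
R[5] = 21  (first piece 1, then R[4]=19)
R[6] = 26  (first piece 2, then R[4]=19)
R[7] = 28  (first piece 1, then R[6]=26)
One optimal cutting: 4 + 2 + 1 → ¢19 + ¢7 + ¢2 = ¢28.

28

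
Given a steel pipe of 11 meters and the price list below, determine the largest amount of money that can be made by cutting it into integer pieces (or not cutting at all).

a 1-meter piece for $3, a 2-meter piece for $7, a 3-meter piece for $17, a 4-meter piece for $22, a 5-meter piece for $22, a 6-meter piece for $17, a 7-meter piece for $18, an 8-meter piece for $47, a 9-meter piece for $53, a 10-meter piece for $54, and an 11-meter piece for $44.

64

Consider every possible first cut. v[k] is the best of p[i]+v[k−i] over all sellable i≤k.
v[1] = 3
v[2] = 7
v[3] = 17
v[4] = 22
v[5] = 25  (first piece 1, then v[4]=22)
v[6] = 34  (first piece 3, then v[3]=17)
v[7] = 39  (first piece 3, then v[4]=22)
v[8] = 47
v[9] = 53
v[10] = 56  (first piece 1, then v[9]=53)
v[11] = 64  (first piece 3, then v[8]=47)
One optimal cutting: 8 + 3 → $47 + $17 = $64.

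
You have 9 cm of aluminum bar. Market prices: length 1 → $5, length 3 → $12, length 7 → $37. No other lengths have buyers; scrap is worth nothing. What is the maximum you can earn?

Consider every possible first cut. r[k] is the best of p[i]+r[k−i] over all sellable i≤k.
r[1] = 5
r[2] = 10  (first piece 1, then r[1]=5)
r[3] = 15  (first piece 1, then r[2]=10)
r[4] = 20  (first piece 1, then r[3]=15)
r[5] = 25  (first piece 1, then r[4]=20)
r[6] = 30  (first piece 1, then r[5]=25)
r[7] = 37
r[8] = 42  (first piece 1, then r[7]=37)
r[9] = 47  (first piece 1, then r[8]=42)
One optimal cutting: 7 + 1 + 1 → $47.

47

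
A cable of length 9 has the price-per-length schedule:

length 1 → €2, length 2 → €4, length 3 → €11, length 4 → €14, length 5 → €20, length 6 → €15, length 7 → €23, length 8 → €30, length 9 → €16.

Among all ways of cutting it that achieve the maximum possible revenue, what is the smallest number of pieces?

Let r[k] be the best obtainable value from length k. For each k, try every first piece i and keep the best of price[i] + r[k−i].
r[1] = 2
r[2] = 4  (first piece 1, then r[1]=2)
r[3] = 11
r[4] = 14
r[5] = 20
r[6] = 22  (first piece 1, then r[5]=20)
r[7] = 25  (first piece 3, then r[4]=14)
r[8] = 31  (first piece 3, then r[5]=20)
r[9] = 34  (first piece 4, then r[5]=20)
Maximum revenue is €34.
Now minimize piece count subject to staying optimal: for each k, pieces[k] = 1 + min over i with p[i]+r[k−i]=r[k] of pieces[k−i].
pieces[6] = 2
pieces[7] = 2
pieces[8] = 2
pieces[9] = 2

2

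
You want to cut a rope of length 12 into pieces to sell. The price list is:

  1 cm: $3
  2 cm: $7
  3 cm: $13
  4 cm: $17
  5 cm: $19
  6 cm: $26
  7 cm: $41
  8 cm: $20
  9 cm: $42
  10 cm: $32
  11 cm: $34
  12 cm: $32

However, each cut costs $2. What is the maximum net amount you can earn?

58

Let r[k] be the best obtainable value from length k. For each k, try every first piece i and keep the best of price[i] + r[k−i] minus the 2 cut fee when i<k.
r[1] = 3
r[2] = max(3+3-2, 7+0) = 7
r[3] = max(3+7-2, 7+3-2, 13+0) = 13
r[4] = max(3+13-2, 7+7-2, 13+3-2, 17+0) = 17
r[5] = max(3+17-2, 7+13-2, 13+7-2, 17+3-2, 19+0) = 19
r[6] = max(3+19-2, 7+17-2, 13+13-2, 17+7-2, 19+3-2, 26+0) = 26
r[7] = max(3+26-2, 7+19-2, 13+17-2, …, 26+3-2, 41+0) = 41
r[8] = max(3+41-2, 7+26-2, 13+19-2, …, 41+3-2, 20+0) = 42
r[9] = max(3+42-2, 7+41-2, 13+26-2, …, 20+3-2, 42+0) = 46
r[10] = max(3+46-2, 7+42-2, 13+41-2, …, 42+3-2, 32+0) = 52
r[11] = max(3+52-2, 7+46-2, 13+42-2, …, 32+3-2, 34+0) = 56
r[12] = max(3+56-2, 7+52-2, 13+46-2, …, 34+3-2, 32+0) = 58
One optimal plan: pieces 7 + 5 (1 cut) → $60 − $2 = $58.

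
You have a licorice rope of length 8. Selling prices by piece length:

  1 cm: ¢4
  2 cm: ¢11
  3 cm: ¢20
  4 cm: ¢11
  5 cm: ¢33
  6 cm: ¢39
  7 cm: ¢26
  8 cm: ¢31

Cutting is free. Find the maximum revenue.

53

Build best[k] bottom-up: best[k] = max over allowed piece i of (p[i] + best[k−i]).
best[1] = 4
best[2] = max(4+4, 11+0) = 11
best[3] = max(4+11, 11+4, 20+0) = 20
best[4] = max(4+20, 11+11, 20+4, 11+0) = 24
best[5] = max(4+24, 11+20, 20+11, 11+4, 33+0) = 33
best[6] = max(4+33, 11+24, 20+20, 11+11, 33+4, 39+0) = 40
best[7] = max(4+40, 11+33, 20+24, …, 39+4, 26+0) = 44
best[8] = max(4+44, 11+40, 20+33, …, 26+4, 31+0) = 53
One optimal cutting: 5 + 3 → ¢33 + ¢20 = ¢53.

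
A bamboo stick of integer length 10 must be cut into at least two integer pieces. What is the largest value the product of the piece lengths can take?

36

Fill m[k] for k=2..10: at each k try every first piece i and multiply by the better of (k−i) uncut or m[k−i].
Small cases: m[2]=1, m[3]=2.
m[4] = 2*max(2,1) = 2*2 = 4
m[5] = 2*max(3,2) = 2*3 = 6
m[6] = 3*max(3,2) = 3*3 = 9
m[7] = 2*max(5,6) = 2*6 = 12
m[8] = 2*max(6,9) = 2*9 = 18
m[9] = 3*max(6,9) = 3*9 = 27
m[10] = 2*max(8,18) = 2*18 = 36
One optimal split: 3 + 3 + 2 + 2; product 3*3*2*2 = 36.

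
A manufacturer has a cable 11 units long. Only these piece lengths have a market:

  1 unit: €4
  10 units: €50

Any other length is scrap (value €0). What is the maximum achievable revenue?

54

Consider every possible first cut. best[k] is the best of p[i]+best[k−i] over all sellable i≤k.
best[1] = 4
best[2] = 8  (first piece 1, then best[1]=4)
best[3] = 12  (first piece 1, then best[2]=8)
best[4] = 16  (first piece 1, then best[3]=12)
best[5] = 20  (first piece 1, then best[4]=16)
best[6] = 24  (first piece 1, then best[5]=20)
best[7] = 28  (first piece 1, then best[6]=24)
best[8] = 32  (first piece 1, then best[7]=28)
best[9] = 36  (first piece 1, then best[8]=32)
best[10] = max(4+36, 50+0) = 50
best[11] = max(4+50, 50+4) = 54
One optimal cutting: 10 + 1 → €54.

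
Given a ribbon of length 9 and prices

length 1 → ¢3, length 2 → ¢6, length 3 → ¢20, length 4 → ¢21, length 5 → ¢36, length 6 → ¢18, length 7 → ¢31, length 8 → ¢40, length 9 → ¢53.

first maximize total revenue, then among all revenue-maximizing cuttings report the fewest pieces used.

Build r[k] bottom-up: r[k] = max over allowed piece i of (p[i] + r[k−i]).
r[1] = 3
r[2] = 6  (first piece 1, then r[1]=3)
r[3] = 20
r[4] = 23  (first piece 1, then r[3]=20)
r[5] = 36
r[6] = 40  (first piece 3, then r[3]=20)
r[7] = 43  (first piece 1, then r[6]=40)
r[8] = 56  (first piece 3, then r[5]=36)
r[9] = 60  (first piece 3, then r[6]=40)
Maximum revenue is ¢60.
Now minimize piece count subject to staying optimal: for each k, pieces[k] = 1 + min over i with p[i]+r[k−i]=r[k] of pieces[k−i].
pieces[6] = 2
pieces[7] = 3
pieces[8] = 2
pieces[9] = 3

3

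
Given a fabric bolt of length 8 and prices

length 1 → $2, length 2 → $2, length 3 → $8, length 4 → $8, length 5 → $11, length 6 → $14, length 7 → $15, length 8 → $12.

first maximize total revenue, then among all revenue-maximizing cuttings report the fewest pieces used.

4

Consider every possible first cut. r[k] is the best of p[i]+r[k−i] over all sellable i≤k.
r[1] = 2
r[2] = 4  (first piece 1, then r[1]=2)
r[3] = 8
r[4] = 10  (first piece 1, then r[3]=8)
r[5] = 12  (first piece 1, then r[4]=10)
r[6] = 16  (first piece 3, then r[3]=8)
r[7] = 18  (first piece 1, then r[6]=16)
r[8] = 20  (first piece 1, then r[7]=18)
Maximum revenue is $20.
Now minimize piece count subject to staying optimal: for each k, pieces[k] = 1 + min over i with p[i]+r[k−i]=r[k] of pieces[k−i].
pieces[5] = 3
pieces[6] = 2
pieces[7] = 3
pieces[8] = 4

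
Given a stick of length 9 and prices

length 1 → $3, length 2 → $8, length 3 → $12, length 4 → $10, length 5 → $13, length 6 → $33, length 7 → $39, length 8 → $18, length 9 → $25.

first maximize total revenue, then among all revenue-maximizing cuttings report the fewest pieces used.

Build r[k] bottom-up: r[k] = max over allowed piece i of (p[i] + r[k−i]).
r[1] = 3
r[2] = max(3+3, 8+0) = 8
r[3] = max(3+8, 8+3, 12+0) = 12
r[4] = max(3+12, 8+8, 12+3, 10+0) = 16
r[5] = max(3+16, 8+12, 12+8, 10+3, 13+0) = 20
r[6] = max(3+20, 8+16, 12+12, 10+8, 13+3, 33+0) = 33
r[7] = max(3+33, 8+20, 12+16, …, 33+3, 39+0) = 39
r[8] = max(3+39, 8+33, 12+20, …, 39+3, 18+0) = 42
r[9] = max(3+42, 8+39, 12+33, …, 18+3, 25+0) = 47
Maximum revenue is $47.
Now minimize piece count subject to staying optimal: for each k, pieces[k] = 1 + min over i with p[i]+r[k−i]=r[k] of pieces[k−i].
pieces[6] = 1
pieces[7] = 1
pieces[8] = 2
pieces[9] = 2

2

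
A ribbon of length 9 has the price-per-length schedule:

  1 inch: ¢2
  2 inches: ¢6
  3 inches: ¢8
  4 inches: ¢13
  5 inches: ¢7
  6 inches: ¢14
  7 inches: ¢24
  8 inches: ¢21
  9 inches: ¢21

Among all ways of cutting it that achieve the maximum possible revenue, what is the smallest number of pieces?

Consider every possible first cut. r[k] is the best of p[i]+r[k−i] over all sellable i≤k.
r[1] = 2
r[2] = max(2+2, 6+0) = 6
r[3] = max(2+6, 6+2, 8+0) = 8
r[4] = max(2+8, 6+6, 8+2, 13+0) = 13
r[5] = max(2+13, 6+8, 8+6, 13+2, 7+0) = 15
r[6] = max(2+15, 6+13, 8+8, 13+6, 7+2, 14+0) = 19
r[7] = max(2+19, 6+15, 8+13, …, 14+2, 24+0) = 24
r[8] = max(2+24, 6+19, 8+15, …, 24+2, 21+0) = 26
r[9] = max(2+26, 6+24, 8+19, …, 21+2, 21+0) = 30
Maximum revenue is ¢30.
Now minimize piece count subject to staying optimal: for each k, pieces[k] = 1 + min over i with p[i]+r[k−i]=r[k] of pieces[k−i].
pieces[6] = 2
pieces[7] = 1
pieces[8] = 2
pieces[9] = 2

2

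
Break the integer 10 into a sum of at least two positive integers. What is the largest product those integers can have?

36

Fill P[k] for k=2..10: at each k try every first piece i and multiply by the better of (k−i) uncut or P[k−i].
P[2] = 1*max(1,0) = 1*1 = 1
P[3] = 1*max(2,1) = 1*2 = 2
P[4] = 2*max(2,1) = 2*2 = 4
P[5] = 2*max(3,2) = 2*3 = 6
P[6] = 3*max(3,2) = 3*3 = 9
P[7] = 2*max(5,6) = 2*6 = 12
P[8] = 2*max(6,9) = 2*9 = 18
P[9] = 3*max(6,9) = 3*9 = 27
P[10] = 2*max(8,18) = 2*18 = 36
One optimal split: 3 + 3 + 2 + 2; product 3*3*2*2 = 36.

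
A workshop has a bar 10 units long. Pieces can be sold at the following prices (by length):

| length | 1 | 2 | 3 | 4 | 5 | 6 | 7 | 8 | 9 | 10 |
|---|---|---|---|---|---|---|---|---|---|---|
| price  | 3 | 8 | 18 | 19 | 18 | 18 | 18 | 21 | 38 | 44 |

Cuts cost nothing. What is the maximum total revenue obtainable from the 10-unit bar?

57

Let r[k] be the best obtainable value from length k. For each k, try every first piece i and keep the best of price[i] + r[k−i].
r[1] = 3
r[2] = 8
r[3] = 18
r[4] = 21  (first piece 1, then r[3]=18)
r[5] = 26  (first piece 2, then r[3]=18)
r[6] = 36  (first piece 3, then r[3]=18)
r[7] = 39  (first piece 1, then r[6]=36)
r[8] = 44  (first piece 2, then r[6]=36)
r[9] = 54  (first piece 3, then r[6]=36)
r[10] = 57  (first piece 1, then r[9]=54)
One optimal cutting: 3 + 3 + 3 + 1 → €18 + €18 + €18 + €3 = €57.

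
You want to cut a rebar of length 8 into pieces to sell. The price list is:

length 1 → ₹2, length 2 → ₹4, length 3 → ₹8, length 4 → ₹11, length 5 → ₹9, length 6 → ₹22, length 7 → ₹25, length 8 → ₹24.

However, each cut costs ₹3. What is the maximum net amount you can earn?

Consider every possible first cut. net[k] is the best of p[i]+net[k−i] over all sellable i≤k, charging 3 whenever i<k.
net[1] = 2
net[2] = max(2+2-3, 4+0) = 4
net[3] = max(2+4-3, 4+2-3, 8+0) = 8
net[4] = max(2+8-3, 4+4-3, 8+2-3, 11+0) = 11
net[5] = max(2+11-3, 4+8-3, 8+4-3, 11+2-3, 9+0) = 10
net[6] = max(2+10-3, 4+11-3, 8+8-3, 11+4-3, 9+2-3, 22+0) = 22
net[7] = max(2+22-3, 4+10-3, 8+11-3, …, 22+2-3, 25+0) = 25
net[8] = max(2+25-3, 4+22-3, 8+10-3, …, 25+2-3, 24+0) = 24
One optimal plan: pieces 7 + 1 (1 cut) → ₹27 − ₹3 = ₹24.

24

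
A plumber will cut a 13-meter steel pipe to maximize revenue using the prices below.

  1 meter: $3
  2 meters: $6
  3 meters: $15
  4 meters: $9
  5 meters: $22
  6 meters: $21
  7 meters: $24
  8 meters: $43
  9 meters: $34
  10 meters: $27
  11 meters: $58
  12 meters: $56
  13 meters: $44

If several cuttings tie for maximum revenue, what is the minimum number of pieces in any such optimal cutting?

2

Build r[k] bottom-up: r[k] = max over allowed piece i of (p[i] + r[k−i]).
r[1] = 3
r[2] = max(3+3, 6+0) = 6
r[3] = max(3+6, 6+3, 15+0) = 15
r[4] = max(3+15, 6+6, 15+3, 9+0) = 18
r[5] = max(3+18, 6+15, 15+6, 9+3, 22+0) = 22
r[6] = max(3+22, 6+18, 15+15, 9+6, 22+3, 21+0) = 30
r[7] = max(3+30, 6+22, 15+18, …, 21+3, 24+0) = 33
r[8] = max(3+33, 6+30, 15+22, …, 24+3, 43+0) = 43
r[9] = max(3+43, 6+33, 15+30, …, 43+3, 34+0) = 46
r[10] = max(3+46, 6+43, 15+33, …, 34+3, 27+0) = 49
r[11] = max(3+49, 6+46, 15+43, …, 27+3, 58+0) = 58
r[12] = max(3+58, 6+49, 15+46, …, 58+3, 56+0) = 61
r[13] = max(3+61, 6+58, 15+49, …, 56+3, 44+0) = 65
Maximum revenue is $65.
Now minimize piece count subject to staying optimal: for each k, pieces[k] = 1 + min over i with p[i]+r[k−i]=r[k] of pieces[k−i].
pieces[10] = 2
pieces[11] = 1
pieces[12] = 2
pieces[13] = 2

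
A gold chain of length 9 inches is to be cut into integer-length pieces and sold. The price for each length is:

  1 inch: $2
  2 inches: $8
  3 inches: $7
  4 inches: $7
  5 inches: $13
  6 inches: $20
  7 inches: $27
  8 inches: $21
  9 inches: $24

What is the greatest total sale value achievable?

35

Build v[k] bottom-up: v[k] = max over allowed piece i of (p[i] + v[k−i]).
v[1] = 2
v[2] = max(2+2, 8+0) = 8
v[3] = max(2+8, 8+2, 7+0) = 10
v[4] = max(2+10, 8+8, 7+2, 7+0) = 16
v[5] = max(2+16, 8+10, 7+8, 7+2, 13+0) = 18
v[6] = max(2+18, 8+16, 7+10, 7+8, 13+2, 20+0) = 24
v[7] = max(2+24, 8+18, 7+16, …, 20+2, 27+0) = 27
v[8] = max(2+27, 8+24, 7+18, …, 27+2, 21+0) = 32
v[9] = max(2+32, 8+27, 7+24, …, 21+2, 24+0) = 35
One optimal cutting: 7 + 2 → $27 + $8 = $35.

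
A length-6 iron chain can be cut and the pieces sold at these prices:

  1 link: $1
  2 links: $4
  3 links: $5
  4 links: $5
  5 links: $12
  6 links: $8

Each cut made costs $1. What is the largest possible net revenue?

12

Build r[k] bottom-up: r[k] = max over allowed piece i of (p[i] + r[k−i]) − 1 per cut.
r[1] = 1
r[2] = 4
r[3] = 5
r[4] = 7  (first piece 2, then r[2]=4)
r[5] = 12
r[6] = 12  (first piece 1, then r[5]=12)
One optimal plan: pieces 5 + 1 (1 cut) → $13 − $1 = $12.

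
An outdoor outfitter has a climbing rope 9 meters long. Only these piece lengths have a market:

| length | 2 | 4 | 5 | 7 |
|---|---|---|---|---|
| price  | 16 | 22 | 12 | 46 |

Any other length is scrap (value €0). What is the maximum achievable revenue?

64

Let best[k] be the best obtainable value from length k. For each k, try every first piece i and keep the best of price[i] + best[k−i].
best[1] = 0
best[2] = 16
best[3] = 16
best[4] = 32  (first piece 2, then best[2]=16)
best[5] = 32
best[6] = 48  (first piece 2, then best[4]=32)
best[7] = 48
best[8] = 64  (first piece 2, then best[6]=48)
best[9] = 64
One optimal cutting: pieces 2 + 2 + 2 + 2 with 1 meter of scrap → €64.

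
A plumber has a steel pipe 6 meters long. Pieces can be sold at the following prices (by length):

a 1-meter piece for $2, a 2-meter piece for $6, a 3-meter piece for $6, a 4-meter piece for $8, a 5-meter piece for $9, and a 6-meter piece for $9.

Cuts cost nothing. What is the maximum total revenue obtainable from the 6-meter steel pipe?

Let r[k] be the best obtainable value from length k. For each k, try every first piece i and keep the best of price[i] + r[k−i].
r[1] = 2
r[2] = 6
r[3] = 8  (first piece 1, then r[2]=6)
r[4] = 12  (first piece 2, then r[2]=6)
r[5] = 14  (first piece 1, then r[4]=12)
r[6] = 18  (first piece 2, then r[4]=12)
One optimal cutting: 2 + 2 + 2 → $6 + $6 + $6 = $18.

18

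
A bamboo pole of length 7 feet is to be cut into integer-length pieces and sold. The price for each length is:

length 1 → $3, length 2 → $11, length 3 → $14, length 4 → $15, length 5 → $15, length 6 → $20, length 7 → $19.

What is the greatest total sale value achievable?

36

Let best[k] be the best obtainable value from length k. For each k, try every first piece i and keep the best of price[i] + best[k−i].
best[1] = 3
best[2] = max(3+3, 11+0) = 11
best[3] = max(3+11, 11+3, 14+0) = 14
best[4] = max(3+14, 11+11, 14+3, 15+0) = 22
best[5] = max(3+22, 11+14, 14+11, 15+3, 15+0) = 25
best[6] = max(3+25, 11+22, 14+14, 15+11, 15+3, 20+0) = 33
best[7] = max(3+33, 11+25, 14+22, …, 20+3, 19+0) = 36
One optimal cutting: 2 + 2 + 2 + 1 → $11 + $11 + $11 + $3 = $36.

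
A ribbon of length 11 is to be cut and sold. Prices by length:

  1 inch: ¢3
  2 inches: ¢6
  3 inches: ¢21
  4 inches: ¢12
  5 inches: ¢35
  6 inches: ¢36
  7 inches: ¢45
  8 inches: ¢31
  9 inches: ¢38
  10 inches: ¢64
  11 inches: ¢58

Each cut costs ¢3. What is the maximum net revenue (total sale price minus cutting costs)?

Build r[k] bottom-up: r[k] = max over allowed piece i of (p[i] + r[k−i]) − 3 per cut.
r[1] = 3
r[2] = 6
r[3] = 21
r[4] = 21  (first piece 1, then r[3]=21)
r[5] = 35
r[6] = 39  (first piece 3, then r[3]=21)
r[7] = 45
r[8] = 53  (first piece 3, then r[5]=35)
r[9] = 57  (first piece 3, then r[6]=39)
r[10] = 67  (first piece 5, then r[5]=35)
r[11] = 71  (first piece 3, then r[8]=53)
One optimal plan: pieces 5 + 3 + 3 (2 cuts) → ¢77 − ¢6 = ¢71.

71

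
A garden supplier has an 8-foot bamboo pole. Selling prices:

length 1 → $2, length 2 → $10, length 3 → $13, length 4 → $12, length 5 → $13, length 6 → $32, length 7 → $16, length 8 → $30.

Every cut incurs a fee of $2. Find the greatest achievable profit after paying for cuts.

Consider every possible first cut. net[k] is the best of p[i]+net[k−i] over all sellable i≤k, charging 2 whenever i<k.
net[1] = 2
net[2] = max(2+2-2, 10+0) = 10
net[3] = max(2+10-2, 10+2-2, 13+0) = 13
net[4] = max(2+13-2, 10+10-2, 13+2-2, 12+0) = 18
net[5] = max(2+18-2, 10+13-2, 13+10-2, 12+2-2, 13+0) = 21
net[6] = max(2+21-2, 10+18-2, 13+13-2, 12+10-2, 13+2-2, 32+0) = 32
net[7] = max(2+32-2, 10+21-2, 13+18-2, …, 32+2-2, 16+0) = 32
net[8] = max(2+32-2, 10+32-2, 13+21-2, …, 16+2-2, 30+0) = 40
One optimal plan: pieces 6 + 2 (1 cut) → $42 − $2 = $40.

40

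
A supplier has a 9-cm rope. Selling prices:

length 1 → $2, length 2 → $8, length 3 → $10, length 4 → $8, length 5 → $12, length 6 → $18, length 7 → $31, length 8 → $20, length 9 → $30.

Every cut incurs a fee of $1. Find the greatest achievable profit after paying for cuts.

Let v[k] be the best obtainable value from length k. For each k, try every first piece i and keep the best of price[i] + v[k−i] minus the 1 cut fee when i<k.
v[1] = 2
v[2] = max(2+2-1, 8+0) = 8
v[3] = max(2+8-1, 8+2-1, 10+0) = 10
v[4] = max(2+10-1, 8+8-1, 10+2-1, 8+0) = 15
v[5] = max(2+15-1, 8+10-1, 10+8-1, 8+2-1, 12+0) = 17
v[6] = max(2+17-1, 8+15-1, 10+10-1, 8+8-1, 12+2-1, 18+0) = 22
v[7] = max(2+22-1, 8+17-1, 10+15-1, …, 18+2-1, 31+0) = 31
v[8] = max(2+31-1, 8+22-1, 10+17-1, …, 31+2-1, 20+0) = 32
v[9] = max(2+32-1, 8+31-1, 10+22-1, …, 20+2-1, 30+0) = 38
One optimal plan: pieces 7 + 2 (1 cut) → $39 − $1 = $38.

38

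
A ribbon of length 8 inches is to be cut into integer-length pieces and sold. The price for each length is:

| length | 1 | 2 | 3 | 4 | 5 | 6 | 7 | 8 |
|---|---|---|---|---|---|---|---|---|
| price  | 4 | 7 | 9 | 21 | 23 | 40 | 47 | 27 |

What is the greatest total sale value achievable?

51

Let R[k] be the best obtainable value from length k. For each k, try every first piece i and keep the best of price[i] + R[k−i].
R[1] = 4
R[2] = 8  (first piece 1, then R[1]=4)
R[3] = 12  (first piece 1, then R[2]=8)
R[4] = 21
R[5] = 25  (first piece 1, then R[4]=21)
R[6] = 40
R[7] = 47
R[8] = 51  (first piece 1, then R[7]=47)
One optimal cutting: 7 + 1 → ¢47 + ¢4 = ¢51.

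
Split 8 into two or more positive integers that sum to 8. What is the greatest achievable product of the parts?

Fill f[k] for k=2..8: at each k try every first piece i and multiply by the better of (k−i) uncut or f[k−i].
f[2] = 1·max(1,0) = 1·1 = 1
f[3] = max(1·2, 2·1) = 2
f[4] = max(1·3, 2·2, 3·1) = 4
f[5] = max(1·4, 2·3, 3·2, 4·1) = 6
f[6] = max(1·6, 2·4, 3·3, 4·2, 5·1) = 9
f[7] = max(1·9, 2·6, 3·4, 4·3, 5·2, 6·1) = 12
f[8] = max(1·12, 2·9, 3·6, …, 6·2, 7·1) = 18
One optimal split: 3 + 3 + 2; product 3·3·2 = 18.

18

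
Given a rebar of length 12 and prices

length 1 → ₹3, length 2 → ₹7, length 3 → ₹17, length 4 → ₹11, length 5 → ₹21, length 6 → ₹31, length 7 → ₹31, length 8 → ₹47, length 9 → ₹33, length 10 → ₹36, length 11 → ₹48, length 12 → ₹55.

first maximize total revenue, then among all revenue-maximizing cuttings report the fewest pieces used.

Build r[k] bottom-up: r[k] = max over allowed piece i of (p[i] + r[k−i]).
r[1] = 3
r[2] = max(3+3, 7+0) = 7
r[3] = max(3+7, 7+3, 17+0) = 17
r[4] = max(3+17, 7+7, 17+3, 11+0) = 20
r[5] = max(3+20, 7+17, 17+7, 11+3, 21+0) = 24
r[6] = max(3+24, 7+20, 17+17, 11+7, 21+3, 31+0) = 34
r[7] = max(3+34, 7+24, 17+20, …, 31+3, 31+0) = 37
r[8] = max(3+37, 7+34, 17+24, …, 31+3, 47+0) = 47
r[9] = max(3+47, 7+37, 17+34, …, 47+3, 33+0) = 51
r[10] = max(3+51, 7+47, 17+37, …, 33+3, 36+0) = 54
r[11] = max(3+54, 7+51, 17+47, …, 36+3, 48+0) = 64
r[12] = max(3+64, 7+54, 17+51, …, 48+3, 55+0) = 68
Maximum revenue is ₹68.
Now minimize piece count subject to staying optimal: for each k, pieces[k] = 1 + min over i with p[i]+r[k−i]=r[k] of pieces[k−i].
pieces[9] = 3
pieces[10] = 2
pieces[11] = 2
pieces[12] = 4

4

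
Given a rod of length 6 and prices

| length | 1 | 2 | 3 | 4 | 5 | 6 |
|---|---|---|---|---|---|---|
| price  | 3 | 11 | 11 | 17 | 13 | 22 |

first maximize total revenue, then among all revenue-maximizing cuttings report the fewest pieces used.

3

Consider every possible first cut. r[k] is the best of p[i]+r[k−i] over all sellable i≤k.
r[1] = 3
r[2] = max(3+3, 11+0) = 11
r[3] = max(3+11, 11+3, 11+0) = 14
r[4] = max(3+14, 11+11, 11+3, 17+0) = 22
r[5] = max(3+22, 11+14, 11+11, 17+3, 13+0) = 25
r[6] = max(3+25, 11+22, 11+14, 17+11, 13+3, 22+0) = 33
Maximum revenue is 33.
Now minimize piece count subject to staying optimal: for each k, pieces[k] = 1 + min over i with p[i]+r[k−i]=r[k] of pieces[k−i].
pieces[3] = 2
pieces[4] = 2
pieces[5] = 3
pieces[6] = 3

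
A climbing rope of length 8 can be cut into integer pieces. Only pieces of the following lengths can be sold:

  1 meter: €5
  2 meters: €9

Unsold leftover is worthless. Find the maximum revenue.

40

Let r[k] be the best obtainable value from length k. For each k, try every first piece i and keep the best of price[i] + r[k−i].
r[1] = 5
r[2] = 10  (first piece 1, then r[1]=5)
r[3] = 15  (first piece 1, then r[2]=10)
r[4] = 20  (first piece 1, then r[3]=15)
r[5] = 25  (first piece 1, then r[4]=20)
r[6] = 30  (first piece 1, then r[5]=25)
r[7] = 35  (first piece 1, then r[6]=30)
r[8] = 40  (first piece 1, then r[7]=35)
One optimal cutting: 1 + 1 + 1 + 1 + 1 + 1 + 1 + 1 → €40.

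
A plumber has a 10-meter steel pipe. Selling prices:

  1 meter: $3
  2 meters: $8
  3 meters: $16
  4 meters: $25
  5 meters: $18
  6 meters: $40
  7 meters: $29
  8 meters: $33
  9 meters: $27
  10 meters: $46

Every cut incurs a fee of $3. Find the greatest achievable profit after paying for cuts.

62

Let r[k] be the best obtainable value from length k. For each k, try every first piece i and keep the best of price[i] + r[k−i] minus the 3 cut fee when i<k.
r[1] = 3
r[2] = max(3+3-3, 8+0) = 8
r[3] = max(3+8-3, 8+3-3, 16+0) = 16
r[4] = max(3+16-3, 8+8-3, 16+3-3, 25+0) = 25
r[5] = max(3+25-3, 8+16-3, 16+8-3, 25+3-3, 18+0) = 25
r[6] = max(3+25-3, 8+25-3, 16+16-3, 25+8-3, 18+3-3, 40+0) = 40
r[7] = max(3+40-3, 8+25-3, 16+25-3, …, 40+3-3, 29+0) = 40
r[8] = max(3+40-3, 8+40-3, 16+25-3, …, 29+3-3, 33+0) = 47
r[9] = max(3+47-3, 8+40-3, 16+40-3, …, 33+3-3, 27+0) = 53
r[10] = max(3+53-3, 8+47-3, 16+40-3, …, 27+3-3, 46+0) = 62
One optimal plan: pieces 6 + 4 (1 cut) → $65 − $3 = $62.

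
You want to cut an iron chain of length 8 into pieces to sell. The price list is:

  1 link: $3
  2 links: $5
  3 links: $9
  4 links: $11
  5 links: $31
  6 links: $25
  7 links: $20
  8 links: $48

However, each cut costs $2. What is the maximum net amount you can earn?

48

Consider every possible first cut. net[k] is the best of p[i]+net[k−i] over all sellable i≤k, charging 2 whenever i<k.
net[1] = 3
net[2] = 5
net[3] = 9
net[4] = 11
net[5] = 31
net[6] = 32  (first piece 1, then net[5]=31)
net[7] = 34  (first piece 2, then net[5]=31)
net[8] = 48
Best is to make no cuts and sell whole for $48.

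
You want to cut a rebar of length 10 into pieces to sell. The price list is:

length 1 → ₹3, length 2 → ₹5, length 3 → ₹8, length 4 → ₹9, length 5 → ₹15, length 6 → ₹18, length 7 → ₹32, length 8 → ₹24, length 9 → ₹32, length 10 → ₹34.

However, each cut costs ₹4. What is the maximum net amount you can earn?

36

Consider every possible first cut. r[k] is the best of p[i]+r[k−i] over all sellable i≤k, charging 4 whenever i<k.
r[1] = 3
r[2] = 5
r[3] = 8
r[4] = 9
r[5] = 15
r[6] = 18
r[7] = 32
r[8] = 31  (first piece 1, then r[7]=32)
r[9] = 33  (first piece 2, then r[7]=32)
r[10] = 36  (first piece 3, then r[7]=32)
One optimal plan: pieces 7 + 3 (1 cut) → ₹40 − ₹4 = ₹36.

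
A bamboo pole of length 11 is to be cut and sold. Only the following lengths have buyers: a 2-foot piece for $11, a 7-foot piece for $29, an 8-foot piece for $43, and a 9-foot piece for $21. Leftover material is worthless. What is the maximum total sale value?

Consider every possible first cut. best[k] is the best of p[i]+best[k−i] over all sellable i≤k.
best[1] = 0
best[2] = 11
best[3] = 11
best[4] = 22  (first piece 2, then best[2]=11)
best[5] = 22
best[6] = 33  (first piece 2, then best[4]=22)
best[7] = 33
best[8] = 44  (first piece 2, then best[6]=33)
best[9] = 44
best[10] = 55  (first piece 2, then best[8]=44)
best[11] = 55
One optimal cutting: pieces 2 + 2 + 2 + 2 + 2 with 1 foot of scrap → $55.

55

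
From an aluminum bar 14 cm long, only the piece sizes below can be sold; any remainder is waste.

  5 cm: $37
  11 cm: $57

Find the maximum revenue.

74

Let r[k] be the best obtainable value from length k. For each k, try every first piece i and keep the best of price[i] + r[k−i].
r[1] = 0
r[2] = 0
r[3] = 0
r[4] = 0
r[5] = 37
r[6] = 37
r[7] = 37
r[8] = 37
r[9] = 37
r[10] = 74  (first piece 5, then r[5]=37)
r[11] = 74
r[12] = 74
r[13] = 74
r[14] = 74
One optimal cutting: pieces 5 + 5 with 4 cm of scrap → $74.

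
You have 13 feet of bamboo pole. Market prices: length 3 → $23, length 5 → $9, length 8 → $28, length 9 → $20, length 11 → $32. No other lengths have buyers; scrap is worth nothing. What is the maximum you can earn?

Consider every possible first cut. best[k] is the best of p[i]+best[k−i] over all sellable i≤k.
best[1] = 0
best[2] = 0
best[3] = 23
best[4] = 23
best[5] = max(23+0, 9+0) = 23
best[6] = max(23+23, 9+0) = 46
best[7] = max(23+23, 9+0) = 46
best[8] = max(23+23, 9+23, 28+0) = 46
best[9] = max(23+46, 9+23, 28+0, 20+0) = 69
best[10] = max(23+46, 9+23, 28+0, 20+0) = 69
best[11] = max(23+46, 9+46, 28+23, 20+0, 32+0) = 69
best[12] = max(23+69, 9+46, 28+23, 20+23, 32+0) = 92
best[13] = max(23+69, 9+46, 28+23, 20+23, 32+0) = 92
One optimal cutting: pieces 3 + 3 + 3 + 3 with 1 foot of scrap → $92.

92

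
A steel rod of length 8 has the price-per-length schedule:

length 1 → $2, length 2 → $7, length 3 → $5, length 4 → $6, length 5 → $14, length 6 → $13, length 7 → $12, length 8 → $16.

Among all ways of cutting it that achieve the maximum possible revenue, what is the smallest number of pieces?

Let r[k] be the best obtainable value from length k. For each k, try every first piece i and keep the best of price[i] + r[k−i].
r[1] = 2
r[2] = max(2+2, 7+0) = 7
r[3] = max(2+7, 7+2, 5+0) = 9
r[4] = max(2+9, 7+7, 5+2, 6+0) = 14
r[5] = max(2+14, 7+9, 5+7, 6+2, 14+0) = 16
r[6] = max(2+16, 7+14, 5+9, 6+7, 14+2, 13+0) = 21
r[7] = max(2+21, 7+16, 5+14, …, 13+2, 12+0) = 23
r[8] = max(2+23, 7+21, 5+16, …, 12+2, 16+0) = 28
Maximum revenue is $28.
Now minimize piece count subject to staying optimal: for each k, pieces[k] = 1 + min over i with p[i]+r[k−i]=r[k] of pieces[k−i].
pieces[5] = 3
pieces[6] = 3
pieces[7] = 4
pieces[8] = 4

4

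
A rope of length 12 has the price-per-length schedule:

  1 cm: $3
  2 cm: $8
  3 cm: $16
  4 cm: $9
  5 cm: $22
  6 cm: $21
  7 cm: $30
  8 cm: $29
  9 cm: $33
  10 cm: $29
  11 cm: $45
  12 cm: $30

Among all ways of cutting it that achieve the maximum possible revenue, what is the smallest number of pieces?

Consider every possible first cut. r[k] is the best of p[i]+r[k−i] over all sellable i≤k.
r[1] = 3
r[2] = max(3+3, 8+0) = 8
r[3] = max(3+8, 8+3, 16+0) = 16
r[4] = max(3+16, 8+8, 16+3, 9+0) = 19
r[5] = max(3+19, 8+16, 16+8, 9+3, 22+0) = 24
r[6] = max(3+24, 8+19, 16+16, 9+8, 22+3, 21+0) = 32
r[7] = max(3+32, 8+24, 16+19, …, 21+3, 30+0) = 35
r[8] = max(3+35, 8+32, 16+24, …, 30+3, 29+0) = 40
r[9] = max(3+40, 8+35, 16+32, …, 29+3, 33+0) = 48
r[10] = max(3+48, 8+40, 16+35, …, 33+3, 29+0) = 51
r[11] = max(3+51, 8+48, 16+40, …, 29+3, 45+0) = 56
r[12] = max(3+56, 8+51, 16+48, …, 45+3, 30+0) = 64
Maximum revenue is $64.
Now minimize piece count subject to staying optimal: for each k, pieces[k] = 1 + min over i with p[i]+r[k−i]=r[k] of pieces[k−i].
pieces[9] = 3
pieces[10] = 4
pieces[11] = 4
pieces[12] = 4

4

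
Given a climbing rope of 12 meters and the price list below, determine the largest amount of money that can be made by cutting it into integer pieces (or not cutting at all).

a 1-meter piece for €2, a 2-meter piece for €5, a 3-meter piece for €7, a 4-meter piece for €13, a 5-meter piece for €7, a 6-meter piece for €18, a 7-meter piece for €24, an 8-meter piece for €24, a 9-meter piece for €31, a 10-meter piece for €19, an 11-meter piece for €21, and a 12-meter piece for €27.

Let R[k] be the best obtainable value from length k. For each k, try every first piece i and keep the best of price[i] + R[k−i].
R[1] = 2
R[2] = max(2+2, 5+0) = 5
R[3] = max(2+5, 5+2, 7+0) = 7
R[4] = max(2+7, 5+5, 7+2, 13+0) = 13
R[5] = max(2+13, 5+7, 7+5, 13+2, 7+0) = 15
R[6] = max(2+15, 5+13, 7+7, 13+5, 7+2, 18+0) = 18
R[7] = max(2+18, 5+15, 7+13, …, 18+2, 24+0) = 24
R[8] = max(2+24, 5+18, 7+15, …, 24+2, 24+0) = 26
R[9] = max(2+26, 5+24, 7+18, …, 24+2, 31+0) = 31
R[10] = max(2+31, 5+26, 7+24, …, 31+2, 19+0) = 33
R[11] = max(2+33, 5+31, 7+26, …, 19+2, 21+0) = 37
R[12] = max(2+37, 5+33, 7+31, …, 21+2, 27+0) = 39
One optimal cutting: 7 + 4 + 1 → €24 + €13 + €2 = €39.

39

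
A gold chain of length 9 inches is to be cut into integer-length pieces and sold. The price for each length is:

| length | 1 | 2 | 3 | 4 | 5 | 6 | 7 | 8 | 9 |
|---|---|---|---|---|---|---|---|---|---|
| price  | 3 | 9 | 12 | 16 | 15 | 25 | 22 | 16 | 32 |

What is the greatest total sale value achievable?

Let best[k] be the best obtainable value from length k. For each k, try every first piece i and keep the best of price[i] + best[k−i].
best[1] = 3
best[2] = max(3+3, 9+0) = 9
best[3] = max(3+9, 9+3, 12+0) = 12
best[4] = max(3+12, 9+9, 12+3, 16+0) = 18
best[5] = max(3+18, 9+12, 12+9, 16+3, 15+0) = 21
best[6] = max(3+21, 9+18, 12+12, 16+9, 15+3, 25+0) = 27
best[7] = max(3+27, 9+21, 12+18, …, 25+3, 22+0) = 30
best[8] = max(3+30, 9+27, 12+21, …, 22+3, 16+0) = 36
best[9] = max(3+36, 9+30, 12+27, …, 16+3, 32+0) = 39
One optimal cutting: 2 + 2 + 2 + 2 + 1 → $9 + $9 + $9 + $9 + $3 = $39.

39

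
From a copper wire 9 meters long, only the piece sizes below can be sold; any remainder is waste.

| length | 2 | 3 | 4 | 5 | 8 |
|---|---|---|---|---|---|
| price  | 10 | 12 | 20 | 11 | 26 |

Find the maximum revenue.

42

Consider every possible first cut. best[k] is the best of p[i]+best[k−i] over all sellable i≤k.
best[1] = 0
best[2] = 10
best[3] = 12
best[4] = 20  (first piece 2, then best[2]=10)
best[5] = 22  (first piece 2, then best[3]=12)
best[6] = 30  (first piece 2, then best[4]=20)
best[7] = 32  (first piece 2, then best[5]=22)
best[8] = 40  (first piece 2, then best[6]=30)
best[9] = 42  (first piece 2, then best[7]=32)
One optimal cutting: 3 + 2 + 2 + 2 → €42.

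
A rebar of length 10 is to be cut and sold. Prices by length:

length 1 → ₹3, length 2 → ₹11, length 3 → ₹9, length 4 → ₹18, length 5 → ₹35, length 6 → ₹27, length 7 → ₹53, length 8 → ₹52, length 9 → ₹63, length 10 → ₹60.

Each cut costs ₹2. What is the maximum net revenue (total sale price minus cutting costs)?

68

Build v[k] bottom-up: v[k] = max over allowed piece i of (p[i] + v[k−i]) − 2 per cut.
v[1] = 3
v[2] = max(3+3-2, 11+0) = 11
v[3] = max(3+11-2, 11+3-2, 9+0) = 12
v[4] = max(3+12-2, 11+11-2, 9+3-2, 18+0) = 20
v[5] = max(3+20-2, 11+12-2, 9+11-2, 18+3-2, 35+0) = 35
v[6] = max(3+35-2, 11+20-2, 9+12-2, 18+11-2, 35+3-2, 27+0) = 36
v[7] = max(3+36-2, 11+35-2, 9+20-2, …, 27+3-2, 53+0) = 53
v[8] = max(3+53-2, 11+36-2, 9+35-2, …, 53+3-2, 52+0) = 54
v[9] = max(3+54-2, 11+53-2, 9+36-2, …, 52+3-2, 63+0) = 63
v[10] = max(3+63-2, 11+54-2, 9+53-2, …, 63+3-2, 60+0) = 68
One optimal plan: pieces 5 + 5 (1 cut) → ₹70 − ₹2 = ₹68.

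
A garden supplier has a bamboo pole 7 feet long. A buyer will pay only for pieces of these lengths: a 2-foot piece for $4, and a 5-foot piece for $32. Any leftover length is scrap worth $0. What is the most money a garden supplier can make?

36

Let r[k] be the best obtainable value from length k. For each k, try every first piece i and keep the best of price[i] + r[k−i].
r[1] = 0
r[2] = 4
r[3] = 4
r[4] = 8  (first piece 2, then r[2]=4)
r[5] = 32
r[6] = 32
r[7] = 36  (first piece 2, then r[5]=32)
One optimal cutting: 5 + 2 → $36.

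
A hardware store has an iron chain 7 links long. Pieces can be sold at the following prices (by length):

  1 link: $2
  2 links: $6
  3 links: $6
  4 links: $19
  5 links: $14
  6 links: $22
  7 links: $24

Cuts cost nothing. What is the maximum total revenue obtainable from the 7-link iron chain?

27

Build v[k] bottom-up: v[k] = max over allowed piece i of (p[i] + v[k−i]).
v[1] = 2
v[2] = max(2+2, 6+0) = 6
v[3] = max(2+6, 6+2, 6+0) = 8
v[4] = max(2+8, 6+6, 6+2, 19+0) = 19
v[5] = max(2+19, 6+8, 6+6, 19+2, 14+0) = 21
v[6] = max(2+21, 6+19, 6+8, 19+6, 14+2, 22+0) = 25
v[7] = max(2+25, 6+21, 6+19, …, 22+2, 24+0) = 27
One optimal cutting: 4 + 2 + 1 → $19 + $6 + $2 = $27.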